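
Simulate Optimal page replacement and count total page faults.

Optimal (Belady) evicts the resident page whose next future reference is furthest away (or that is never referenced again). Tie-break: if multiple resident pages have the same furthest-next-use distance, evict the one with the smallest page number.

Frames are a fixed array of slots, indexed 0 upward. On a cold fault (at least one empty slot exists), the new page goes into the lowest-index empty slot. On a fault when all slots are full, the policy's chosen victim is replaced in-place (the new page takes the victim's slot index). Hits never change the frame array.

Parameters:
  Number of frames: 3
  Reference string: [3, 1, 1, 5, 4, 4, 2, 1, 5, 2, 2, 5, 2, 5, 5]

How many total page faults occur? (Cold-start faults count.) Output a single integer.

Step 0: ref 3 → FAULT, frames=[3,-,-]
Step 1: ref 1 → FAULT, frames=[3,1,-]
Step 2: ref 1 → HIT, frames=[3,1,-]
Step 3: ref 5 → FAULT, frames=[3,1,5]
Step 4: ref 4 → FAULT (evict 3), frames=[4,1,5]
Step 5: ref 4 → HIT, frames=[4,1,5]
Step 6: ref 2 → FAULT (evict 4), frames=[2,1,5]
Step 7: ref 1 → HIT, frames=[2,1,5]
Step 8: ref 5 → HIT, frames=[2,1,5]
Step 9: ref 2 → HIT, frames=[2,1,5]
Step 10: ref 2 → HIT, frames=[2,1,5]
Step 11: ref 5 → HIT, frames=[2,1,5]
Step 12: ref 2 → HIT, frames=[2,1,5]
Step 13: ref 5 → HIT, frames=[2,1,5]
Step 14: ref 5 → HIT, frames=[2,1,5]
Total faults: 5

Answer: 5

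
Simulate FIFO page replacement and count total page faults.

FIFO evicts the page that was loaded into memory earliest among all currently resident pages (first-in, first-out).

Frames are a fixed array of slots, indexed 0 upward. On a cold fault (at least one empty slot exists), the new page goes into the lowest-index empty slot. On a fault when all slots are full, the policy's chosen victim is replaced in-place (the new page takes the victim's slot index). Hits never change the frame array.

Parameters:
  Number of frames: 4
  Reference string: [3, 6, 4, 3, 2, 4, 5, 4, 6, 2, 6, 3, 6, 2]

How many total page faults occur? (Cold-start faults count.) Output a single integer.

Step 0: ref 3 → FAULT, frames=[3,-,-,-]
Step 1: ref 6 → FAULT, frames=[3,6,-,-]
Step 2: ref 4 → FAULT, frames=[3,6,4,-]
Step 3: ref 3 → HIT, frames=[3,6,4,-]
Step 4: ref 2 → FAULT, frames=[3,6,4,2]
Step 5: ref 4 → HIT, frames=[3,6,4,2]
Step 6: ref 5 → FAULT (evict 3), frames=[5,6,4,2]
Step 7: ref 4 → HIT, frames=[5,6,4,2]
Step 8: ref 6 → HIT, frames=[5,6,4,2]
Step 9: ref 2 → HIT, frames=[5,6,4,2]
Step 10: ref 6 → HIT, frames=[5,6,4,2]
Step 11: ref 3 → FAULT (evict 6), frames=[5,3,4,2]
Step 12: ref 6 → FAULT (evict 4), frames=[5,3,6,2]
Step 13: ref 2 → HIT, frames=[5,3,6,2]
Total faults: 7

Answer: 7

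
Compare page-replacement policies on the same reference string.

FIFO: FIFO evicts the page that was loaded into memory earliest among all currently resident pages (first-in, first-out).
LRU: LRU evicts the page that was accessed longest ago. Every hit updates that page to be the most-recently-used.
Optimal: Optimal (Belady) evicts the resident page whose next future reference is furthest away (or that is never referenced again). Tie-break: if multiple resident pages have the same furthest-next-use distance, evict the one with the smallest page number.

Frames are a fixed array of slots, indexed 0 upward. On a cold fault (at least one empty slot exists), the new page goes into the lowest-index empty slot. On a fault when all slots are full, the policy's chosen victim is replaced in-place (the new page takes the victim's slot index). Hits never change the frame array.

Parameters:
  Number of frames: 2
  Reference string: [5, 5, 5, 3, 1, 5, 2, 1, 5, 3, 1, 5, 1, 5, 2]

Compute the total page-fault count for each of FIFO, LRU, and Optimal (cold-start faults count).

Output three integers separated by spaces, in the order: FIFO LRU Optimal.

Answer: 11 11 8

Derivation:
--- FIFO ---
  step 0: ref 5 -> FAULT, frames=[5,-] (faults so far: 1)
  step 1: ref 5 -> HIT, frames=[5,-] (faults so far: 1)
  step 2: ref 5 -> HIT, frames=[5,-] (faults so far: 1)
  step 3: ref 3 -> FAULT, frames=[5,3] (faults so far: 2)
  step 4: ref 1 -> FAULT, evict 5, frames=[1,3] (faults so far: 3)
  step 5: ref 5 -> FAULT, evict 3, frames=[1,5] (faults so far: 4)
  step 6: ref 2 -> FAULT, evict 1, frames=[2,5] (faults so far: 5)
  step 7: ref 1 -> FAULT, evict 5, frames=[2,1] (faults so far: 6)
  step 8: ref 5 -> FAULT, evict 2, frames=[5,1] (faults so far: 7)
  step 9: ref 3 -> FAULT, evict 1, frames=[5,3] (faults so far: 8)
  step 10: ref 1 -> FAULT, evict 5, frames=[1,3] (faults so far: 9)
  step 11: ref 5 -> FAULT, evict 3, frames=[1,5] (faults so far: 10)
  step 12: ref 1 -> HIT, frames=[1,5] (faults so far: 10)
  step 13: ref 5 -> HIT, frames=[1,5] (faults so far: 10)
  step 14: ref 2 -> FAULT, evict 1, frames=[2,5] (faults so far: 11)
  FIFO total faults: 11
--- LRU ---
  step 0: ref 5 -> FAULT, frames=[5,-] (faults so far: 1)
  step 1: ref 5 -> HIT, frames=[5,-] (faults so far: 1)
  step 2: ref 5 -> HIT, frames=[5,-] (faults so far: 1)
  step 3: ref 3 -> FAULT, frames=[5,3] (faults so far: 2)
  step 4: ref 1 -> FAULT, evict 5, frames=[1,3] (faults so far: 3)
  step 5: ref 5 -> FAULT, evict 3, frames=[1,5] (faults so far: 4)
  step 6: ref 2 -> FAULT, evict 1, frames=[2,5] (faults so far: 5)
  step 7: ref 1 -> FAULT, evict 5, frames=[2,1] (faults so far: 6)
  step 8: ref 5 -> FAULT, evict 2, frames=[5,1] (faults so far: 7)
  step 9: ref 3 -> FAULT, evict 1, frames=[5,3] (faults so far: 8)
  step 10: ref 1 -> FAULT, evict 5, frames=[1,3] (faults so far: 9)
  step 11: ref 5 -> FAULT, evict 3, frames=[1,5] (faults so far: 10)
  step 12: ref 1 -> HIT, frames=[1,5] (faults so far: 10)
  step 13: ref 5 -> HIT, frames=[1,5] (faults so far: 10)
  step 14: ref 2 -> FAULT, evict 1, frames=[2,5] (faults so far: 11)
  LRU total faults: 11
--- Optimal ---
  step 0: ref 5 -> FAULT, frames=[5,-] (faults so far: 1)
  step 1: ref 5 -> HIT, frames=[5,-] (faults so far: 1)
  step 2: ref 5 -> HIT, frames=[5,-] (faults so far: 1)
  step 3: ref 3 -> FAULT, frames=[5,3] (faults so far: 2)
  step 4: ref 1 -> FAULT, evict 3, frames=[5,1] (faults so far: 3)
  step 5: ref 5 -> HIT, frames=[5,1] (faults so far: 3)
  step 6: ref 2 -> FAULT, evict 5, frames=[2,1] (faults so far: 4)
  step 7: ref 1 -> HIT, frames=[2,1] (faults so far: 4)
  step 8: ref 5 -> FAULT, evict 2, frames=[5,1] (faults so far: 5)
  step 9: ref 3 -> FAULT, evict 5, frames=[3,1] (faults so far: 6)
  step 10: ref 1 -> HIT, frames=[3,1] (faults so far: 6)
  step 11: ref 5 -> FAULT, evict 3, frames=[5,1] (faults so far: 7)
  step 12: ref 1 -> HIT, frames=[5,1] (faults so far: 7)
  step 13: ref 5 -> HIT, frames=[5,1] (faults so far: 7)
  step 14: ref 2 -> FAULT, evict 1, frames=[5,2] (faults so far: 8)
  Optimal total faults: 8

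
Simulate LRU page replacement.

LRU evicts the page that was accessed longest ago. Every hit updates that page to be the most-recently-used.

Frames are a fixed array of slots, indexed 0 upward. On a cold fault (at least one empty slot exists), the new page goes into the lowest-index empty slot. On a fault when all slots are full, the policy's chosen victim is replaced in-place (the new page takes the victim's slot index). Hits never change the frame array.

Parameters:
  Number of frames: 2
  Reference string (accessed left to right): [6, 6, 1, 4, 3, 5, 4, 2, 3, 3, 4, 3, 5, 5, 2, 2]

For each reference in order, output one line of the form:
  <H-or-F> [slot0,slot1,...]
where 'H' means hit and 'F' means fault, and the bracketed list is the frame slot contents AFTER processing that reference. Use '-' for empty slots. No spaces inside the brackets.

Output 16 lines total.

F [6,-]
H [6,-]
F [6,1]
F [4,1]
F [4,3]
F [5,3]
F [5,4]
F [2,4]
F [2,3]
H [2,3]
F [4,3]
H [4,3]
F [5,3]
H [5,3]
F [5,2]
H [5,2]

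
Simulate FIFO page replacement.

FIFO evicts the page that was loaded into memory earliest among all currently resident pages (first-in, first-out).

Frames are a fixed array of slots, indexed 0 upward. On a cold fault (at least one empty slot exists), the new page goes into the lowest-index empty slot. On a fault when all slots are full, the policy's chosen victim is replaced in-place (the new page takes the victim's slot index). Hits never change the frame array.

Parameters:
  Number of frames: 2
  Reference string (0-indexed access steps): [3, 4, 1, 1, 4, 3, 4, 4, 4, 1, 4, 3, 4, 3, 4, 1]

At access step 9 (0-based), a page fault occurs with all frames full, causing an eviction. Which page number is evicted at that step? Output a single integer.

Answer: 3

Derivation:
Step 0: ref 3 -> FAULT, frames=[3,-]
Step 1: ref 4 -> FAULT, frames=[3,4]
Step 2: ref 1 -> FAULT, evict 3, frames=[1,4]
Step 3: ref 1 -> HIT, frames=[1,4]
Step 4: ref 4 -> HIT, frames=[1,4]
Step 5: ref 3 -> FAULT, evict 4, frames=[1,3]
Step 6: ref 4 -> FAULT, evict 1, frames=[4,3]
Step 7: ref 4 -> HIT, frames=[4,3]
Step 8: ref 4 -> HIT, frames=[4,3]
Step 9: ref 1 -> FAULT, evict 3, frames=[4,1]
At step 9: evicted page 3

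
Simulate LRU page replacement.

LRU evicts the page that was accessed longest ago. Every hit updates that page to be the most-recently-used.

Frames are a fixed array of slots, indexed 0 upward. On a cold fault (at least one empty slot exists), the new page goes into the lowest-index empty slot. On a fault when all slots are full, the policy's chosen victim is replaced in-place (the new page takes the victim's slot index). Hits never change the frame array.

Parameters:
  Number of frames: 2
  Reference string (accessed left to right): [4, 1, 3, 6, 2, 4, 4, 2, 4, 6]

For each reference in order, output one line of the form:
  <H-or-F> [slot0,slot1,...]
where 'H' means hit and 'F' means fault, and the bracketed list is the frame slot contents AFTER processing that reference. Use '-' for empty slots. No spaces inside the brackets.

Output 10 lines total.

F [4,-]
F [4,1]
F [3,1]
F [3,6]
F [2,6]
F [2,4]
H [2,4]
H [2,4]
H [2,4]
F [6,4]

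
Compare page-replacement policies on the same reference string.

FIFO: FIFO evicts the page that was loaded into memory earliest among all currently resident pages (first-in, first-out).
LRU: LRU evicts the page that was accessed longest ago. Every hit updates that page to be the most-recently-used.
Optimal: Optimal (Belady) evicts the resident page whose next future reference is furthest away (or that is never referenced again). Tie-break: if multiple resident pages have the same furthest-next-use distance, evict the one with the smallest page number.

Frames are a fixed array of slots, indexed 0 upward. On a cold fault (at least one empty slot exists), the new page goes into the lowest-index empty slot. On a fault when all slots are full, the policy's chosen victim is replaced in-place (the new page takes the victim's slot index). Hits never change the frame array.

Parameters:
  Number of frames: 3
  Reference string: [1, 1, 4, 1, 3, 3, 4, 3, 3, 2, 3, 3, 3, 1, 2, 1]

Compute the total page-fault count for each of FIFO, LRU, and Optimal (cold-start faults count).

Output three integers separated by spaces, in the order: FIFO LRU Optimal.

--- FIFO ---
  step 0: ref 1 -> FAULT, frames=[1,-,-] (faults so far: 1)
  step 1: ref 1 -> HIT, frames=[1,-,-] (faults so far: 1)
  step 2: ref 4 -> FAULT, frames=[1,4,-] (faults so far: 2)
  step 3: ref 1 -> HIT, frames=[1,4,-] (faults so far: 2)
  step 4: ref 3 -> FAULT, frames=[1,4,3] (faults so far: 3)
  step 5: ref 3 -> HIT, frames=[1,4,3] (faults so far: 3)
  step 6: ref 4 -> HIT, frames=[1,4,3] (faults so far: 3)
  step 7: ref 3 -> HIT, frames=[1,4,3] (faults so far: 3)
  step 8: ref 3 -> HIT, frames=[1,4,3] (faults so far: 3)
  step 9: ref 2 -> FAULT, evict 1, frames=[2,4,3] (faults so far: 4)
  step 10: ref 3 -> HIT, frames=[2,4,3] (faults so far: 4)
  step 11: ref 3 -> HIT, frames=[2,4,3] (faults so far: 4)
  step 12: ref 3 -> HIT, frames=[2,4,3] (faults so far: 4)
  step 13: ref 1 -> FAULT, evict 4, frames=[2,1,3] (faults so far: 5)
  step 14: ref 2 -> HIT, frames=[2,1,3] (faults so far: 5)
  step 15: ref 1 -> HIT, frames=[2,1,3] (faults so far: 5)
  FIFO total faults: 5
--- LRU ---
  step 0: ref 1 -> FAULT, frames=[1,-,-] (faults so far: 1)
  step 1: ref 1 -> HIT, frames=[1,-,-] (faults so far: 1)
  step 2: ref 4 -> FAULT, frames=[1,4,-] (faults so far: 2)
  step 3: ref 1 -> HIT, frames=[1,4,-] (faults so far: 2)
  step 4: ref 3 -> FAULT, frames=[1,4,3] (faults so far: 3)
  step 5: ref 3 -> HIT, frames=[1,4,3] (faults so far: 3)
  step 6: ref 4 -> HIT, frames=[1,4,3] (faults so far: 3)
  step 7: ref 3 -> HIT, frames=[1,4,3] (faults so far: 3)
  step 8: ref 3 -> HIT, frames=[1,4,3] (faults so far: 3)
  step 9: ref 2 -> FAULT, evict 1, frames=[2,4,3] (faults so far: 4)
  step 10: ref 3 -> HIT, frames=[2,4,3] (faults so far: 4)
  step 11: ref 3 -> HIT, frames=[2,4,3] (faults so far: 4)
  step 12: ref 3 -> HIT, frames=[2,4,3] (faults so far: 4)
  step 13: ref 1 -> FAULT, evict 4, frames=[2,1,3] (faults so far: 5)
  step 14: ref 2 -> HIT, frames=[2,1,3] (faults so far: 5)
  step 15: ref 1 -> HIT, frames=[2,1,3] (faults so far: 5)
  LRU total faults: 5
--- Optimal ---
  step 0: ref 1 -> FAULT, frames=[1,-,-] (faults so far: 1)
  step 1: ref 1 -> HIT, frames=[1,-,-] (faults so far: 1)
  step 2: ref 4 -> FAULT, frames=[1,4,-] (faults so far: 2)
  step 3: ref 1 -> HIT, frames=[1,4,-] (faults so far: 2)
  step 4: ref 3 -> FAULT, frames=[1,4,3] (faults so far: 3)
  step 5: ref 3 -> HIT, frames=[1,4,3] (faults so far: 3)
  step 6: ref 4 -> HIT, frames=[1,4,3] (faults so far: 3)
  step 7: ref 3 -> HIT, frames=[1,4,3] (faults so far: 3)
  step 8: ref 3 -> HIT, frames=[1,4,3] (faults so far: 3)
  step 9: ref 2 -> FAULT, evict 4, frames=[1,2,3] (faults so far: 4)
  step 10: ref 3 -> HIT, frames=[1,2,3] (faults so far: 4)
  step 11: ref 3 -> HIT, frames=[1,2,3] (faults so far: 4)
  step 12: ref 3 -> HIT, frames=[1,2,3] (faults so far: 4)
  step 13: ref 1 -> HIT, frames=[1,2,3] (faults so far: 4)
  step 14: ref 2 -> HIT, frames=[1,2,3] (faults so far: 4)
  step 15: ref 1 -> HIT, frames=[1,2,3] (faults so far: 4)
  Optimal total faults: 4

Answer: 5 5 4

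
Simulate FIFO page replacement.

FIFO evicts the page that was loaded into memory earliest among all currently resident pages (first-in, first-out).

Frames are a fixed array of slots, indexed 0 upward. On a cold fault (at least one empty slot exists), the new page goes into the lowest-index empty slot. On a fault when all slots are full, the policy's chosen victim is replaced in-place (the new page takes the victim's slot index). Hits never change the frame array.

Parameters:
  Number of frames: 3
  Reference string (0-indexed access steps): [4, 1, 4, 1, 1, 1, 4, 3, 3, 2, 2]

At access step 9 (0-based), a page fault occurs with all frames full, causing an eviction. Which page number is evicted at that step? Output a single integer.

Step 0: ref 4 -> FAULT, frames=[4,-,-]
Step 1: ref 1 -> FAULT, frames=[4,1,-]
Step 2: ref 4 -> HIT, frames=[4,1,-]
Step 3: ref 1 -> HIT, frames=[4,1,-]
Step 4: ref 1 -> HIT, frames=[4,1,-]
Step 5: ref 1 -> HIT, frames=[4,1,-]
Step 6: ref 4 -> HIT, frames=[4,1,-]
Step 7: ref 3 -> FAULT, frames=[4,1,3]
Step 8: ref 3 -> HIT, frames=[4,1,3]
Step 9: ref 2 -> FAULT, evict 4, frames=[2,1,3]
At step 9: evicted page 4

Answer: 4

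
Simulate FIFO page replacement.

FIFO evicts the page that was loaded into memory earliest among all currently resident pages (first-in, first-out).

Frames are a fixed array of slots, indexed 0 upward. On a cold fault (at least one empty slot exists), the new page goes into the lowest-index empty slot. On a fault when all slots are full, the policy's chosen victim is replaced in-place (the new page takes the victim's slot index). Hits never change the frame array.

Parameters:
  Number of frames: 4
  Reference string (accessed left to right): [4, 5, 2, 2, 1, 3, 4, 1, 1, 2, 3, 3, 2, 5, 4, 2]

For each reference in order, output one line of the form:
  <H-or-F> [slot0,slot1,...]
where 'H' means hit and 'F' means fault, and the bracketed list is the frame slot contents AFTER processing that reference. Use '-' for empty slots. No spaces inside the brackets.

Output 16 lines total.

F [4,-,-,-]
F [4,5,-,-]
F [4,5,2,-]
H [4,5,2,-]
F [4,5,2,1]
F [3,5,2,1]
F [3,4,2,1]
H [3,4,2,1]
H [3,4,2,1]
H [3,4,2,1]
H [3,4,2,1]
H [3,4,2,1]
H [3,4,2,1]
F [3,4,5,1]
H [3,4,5,1]
F [3,4,5,2]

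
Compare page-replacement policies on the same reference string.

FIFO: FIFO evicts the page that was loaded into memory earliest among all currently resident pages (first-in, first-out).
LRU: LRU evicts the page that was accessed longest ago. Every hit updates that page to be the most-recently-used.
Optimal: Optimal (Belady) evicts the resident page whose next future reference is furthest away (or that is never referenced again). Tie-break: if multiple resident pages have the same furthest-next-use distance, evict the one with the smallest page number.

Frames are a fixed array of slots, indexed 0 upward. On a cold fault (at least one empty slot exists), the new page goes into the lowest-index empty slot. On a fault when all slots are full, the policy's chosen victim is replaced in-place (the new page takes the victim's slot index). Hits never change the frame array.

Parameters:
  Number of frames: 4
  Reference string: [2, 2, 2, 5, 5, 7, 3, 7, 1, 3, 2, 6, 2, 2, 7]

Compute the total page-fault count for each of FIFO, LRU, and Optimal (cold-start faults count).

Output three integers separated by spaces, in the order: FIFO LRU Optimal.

--- FIFO ---
  step 0: ref 2 -> FAULT, frames=[2,-,-,-] (faults so far: 1)
  step 1: ref 2 -> HIT, frames=[2,-,-,-] (faults so far: 1)
  step 2: ref 2 -> HIT, frames=[2,-,-,-] (faults so far: 1)
  step 3: ref 5 -> FAULT, frames=[2,5,-,-] (faults so far: 2)
  step 4: ref 5 -> HIT, frames=[2,5,-,-] (faults so far: 2)
  step 5: ref 7 -> FAULT, frames=[2,5,7,-] (faults so far: 3)
  step 6: ref 3 -> FAULT, frames=[2,5,7,3] (faults so far: 4)
  step 7: ref 7 -> HIT, frames=[2,5,7,3] (faults so far: 4)
  step 8: ref 1 -> FAULT, evict 2, frames=[1,5,7,3] (faults so far: 5)
  step 9: ref 3 -> HIT, frames=[1,5,7,3] (faults so far: 5)
  step 10: ref 2 -> FAULT, evict 5, frames=[1,2,7,3] (faults so far: 6)
  step 11: ref 6 -> FAULT, evict 7, frames=[1,2,6,3] (faults so far: 7)
  step 12: ref 2 -> HIT, frames=[1,2,6,3] (faults so far: 7)
  step 13: ref 2 -> HIT, frames=[1,2,6,3] (faults so far: 7)
  step 14: ref 7 -> FAULT, evict 3, frames=[1,2,6,7] (faults so far: 8)
  FIFO total faults: 8
--- LRU ---
  step 0: ref 2 -> FAULT, frames=[2,-,-,-] (faults so far: 1)
  step 1: ref 2 -> HIT, frames=[2,-,-,-] (faults so far: 1)
  step 2: ref 2 -> HIT, frames=[2,-,-,-] (faults so far: 1)
  step 3: ref 5 -> FAULT, frames=[2,5,-,-] (faults so far: 2)
  step 4: ref 5 -> HIT, frames=[2,5,-,-] (faults so far: 2)
  step 5: ref 7 -> FAULT, frames=[2,5,7,-] (faults so far: 3)
  step 6: ref 3 -> FAULT, frames=[2,5,7,3] (faults so far: 4)
  step 7: ref 7 -> HIT, frames=[2,5,7,3] (faults so far: 4)
  step 8: ref 1 -> FAULT, evict 2, frames=[1,5,7,3] (faults so far: 5)
  step 9: ref 3 -> HIT, frames=[1,5,7,3] (faults so far: 5)
  step 10: ref 2 -> FAULT, evict 5, frames=[1,2,7,3] (faults so far: 6)
  step 11: ref 6 -> FAULT, evict 7, frames=[1,2,6,3] (faults so far: 7)
  step 12: ref 2 -> HIT, frames=[1,2,6,3] (faults so far: 7)
  step 13: ref 2 -> HIT, frames=[1,2,6,3] (faults so far: 7)
  step 14: ref 7 -> FAULT, evict 1, frames=[7,2,6,3] (faults so far: 8)
  LRU total faults: 8
--- Optimal ---
  step 0: ref 2 -> FAULT, frames=[2,-,-,-] (faults so far: 1)
  step 1: ref 2 -> HIT, frames=[2,-,-,-] (faults so far: 1)
  step 2: ref 2 -> HIT, frames=[2,-,-,-] (faults so far: 1)
  step 3: ref 5 -> FAULT, frames=[2,5,-,-] (faults so far: 2)
  step 4: ref 5 -> HIT, frames=[2,5,-,-] (faults so far: 2)
  step 5: ref 7 -> FAULT, frames=[2,5,7,-] (faults so far: 3)
  step 6: ref 3 -> FAULT, frames=[2,5,7,3] (faults so far: 4)
  step 7: ref 7 -> HIT, frames=[2,5,7,3] (faults so far: 4)
  step 8: ref 1 -> FAULT, evict 5, frames=[2,1,7,3] (faults so far: 5)
  step 9: ref 3 -> HIT, frames=[2,1,7,3] (faults so far: 5)
  step 10: ref 2 -> HIT, frames=[2,1,7,3] (faults so far: 5)
  step 11: ref 6 -> FAULT, evict 1, frames=[2,6,7,3] (faults so far: 6)
  step 12: ref 2 -> HIT, frames=[2,6,7,3] (faults so far: 6)
  step 13: ref 2 -> HIT, frames=[2,6,7,3] (faults so far: 6)
  step 14: ref 7 -> HIT, frames=[2,6,7,3] (faults so far: 6)
  Optimal total faults: 6

Answer: 8 8 6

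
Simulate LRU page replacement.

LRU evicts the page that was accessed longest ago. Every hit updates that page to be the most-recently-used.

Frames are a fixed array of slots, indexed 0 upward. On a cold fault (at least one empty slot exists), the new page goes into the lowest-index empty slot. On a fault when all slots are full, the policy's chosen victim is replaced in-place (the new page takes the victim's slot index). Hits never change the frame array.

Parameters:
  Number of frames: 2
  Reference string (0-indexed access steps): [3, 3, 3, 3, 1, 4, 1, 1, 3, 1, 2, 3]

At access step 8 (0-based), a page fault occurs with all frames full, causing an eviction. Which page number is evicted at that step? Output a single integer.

Step 0: ref 3 -> FAULT, frames=[3,-]
Step 1: ref 3 -> HIT, frames=[3,-]
Step 2: ref 3 -> HIT, frames=[3,-]
Step 3: ref 3 -> HIT, frames=[3,-]
Step 4: ref 1 -> FAULT, frames=[3,1]
Step 5: ref 4 -> FAULT, evict 3, frames=[4,1]
Step 6: ref 1 -> HIT, frames=[4,1]
Step 7: ref 1 -> HIT, frames=[4,1]
Step 8: ref 3 -> FAULT, evict 4, frames=[3,1]
At step 8: evicted page 4

Answer: 4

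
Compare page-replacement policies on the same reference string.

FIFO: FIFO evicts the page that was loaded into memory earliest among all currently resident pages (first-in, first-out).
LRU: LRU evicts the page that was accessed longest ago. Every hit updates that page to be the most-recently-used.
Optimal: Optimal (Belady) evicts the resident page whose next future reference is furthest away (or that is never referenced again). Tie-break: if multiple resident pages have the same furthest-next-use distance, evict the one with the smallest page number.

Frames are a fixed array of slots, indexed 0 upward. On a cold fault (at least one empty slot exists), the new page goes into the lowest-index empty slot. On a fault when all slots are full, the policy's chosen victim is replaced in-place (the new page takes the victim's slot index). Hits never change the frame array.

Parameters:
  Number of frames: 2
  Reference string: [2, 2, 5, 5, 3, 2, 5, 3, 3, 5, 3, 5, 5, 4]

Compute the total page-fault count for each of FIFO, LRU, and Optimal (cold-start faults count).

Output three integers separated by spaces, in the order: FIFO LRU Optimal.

--- FIFO ---
  step 0: ref 2 -> FAULT, frames=[2,-] (faults so far: 1)
  step 1: ref 2 -> HIT, frames=[2,-] (faults so far: 1)
  step 2: ref 5 -> FAULT, frames=[2,5] (faults so far: 2)
  step 3: ref 5 -> HIT, frames=[2,5] (faults so far: 2)
  step 4: ref 3 -> FAULT, evict 2, frames=[3,5] (faults so far: 3)
  step 5: ref 2 -> FAULT, evict 5, frames=[3,2] (faults so far: 4)
  step 6: ref 5 -> FAULT, evict 3, frames=[5,2] (faults so far: 5)
  step 7: ref 3 -> FAULT, evict 2, frames=[5,3] (faults so far: 6)
  step 8: ref 3 -> HIT, frames=[5,3] (faults so far: 6)
  step 9: ref 5 -> HIT, frames=[5,3] (faults so far: 6)
  step 10: ref 3 -> HIT, frames=[5,3] (faults so far: 6)
  step 11: ref 5 -> HIT, frames=[5,3] (faults so far: 6)
  step 12: ref 5 -> HIT, frames=[5,3] (faults so far: 6)
  step 13: ref 4 -> FAULT, evict 5, frames=[4,3] (faults so far: 7)
  FIFO total faults: 7
--- LRU ---
  step 0: ref 2 -> FAULT, frames=[2,-] (faults so far: 1)
  step 1: ref 2 -> HIT, frames=[2,-] (faults so far: 1)
  step 2: ref 5 -> FAULT, frames=[2,5] (faults so far: 2)
  step 3: ref 5 -> HIT, frames=[2,5] (faults so far: 2)
  step 4: ref 3 -> FAULT, evict 2, frames=[3,5] (faults so far: 3)
  step 5: ref 2 -> FAULT, evict 5, frames=[3,2] (faults so far: 4)
  step 6: ref 5 -> FAULT, evict 3, frames=[5,2] (faults so far: 5)
  step 7: ref 3 -> FAULT, evict 2, frames=[5,3] (faults so far: 6)
  step 8: ref 3 -> HIT, frames=[5,3] (faults so far: 6)
  step 9: ref 5 -> HIT, frames=[5,3] (faults so far: 6)
  step 10: ref 3 -> HIT, frames=[5,3] (faults so far: 6)
  step 11: ref 5 -> HIT, frames=[5,3] (faults so far: 6)
  step 12: ref 5 -> HIT, frames=[5,3] (faults so far: 6)
  step 13: ref 4 -> FAULT, evict 3, frames=[5,4] (faults so far: 7)
  LRU total faults: 7
--- Optimal ---
  step 0: ref 2 -> FAULT, frames=[2,-] (faults so far: 1)
  step 1: ref 2 -> HIT, frames=[2,-] (faults so far: 1)
  step 2: ref 5 -> FAULT, frames=[2,5] (faults so far: 2)
  step 3: ref 5 -> HIT, frames=[2,5] (faults so far: 2)
  step 4: ref 3 -> FAULT, evict 5, frames=[2,3] (faults so far: 3)
  step 5: ref 2 -> HIT, frames=[2,3] (faults so far: 3)
  step 6: ref 5 -> FAULT, evict 2, frames=[5,3] (faults so far: 4)
  step 7: ref 3 -> HIT, frames=[5,3] (faults so far: 4)
  step 8: ref 3 -> HIT, frames=[5,3] (faults so far: 4)
  step 9: ref 5 -> HIT, frames=[5,3] (faults so far: 4)
  step 10: ref 3 -> HIT, frames=[5,3] (faults so far: 4)
  step 11: ref 5 -> HIT, frames=[5,3] (faults so far: 4)
  step 12: ref 5 -> HIT, frames=[5,3] (faults so far: 4)
  step 13: ref 4 -> FAULT, evict 3, frames=[5,4] (faults so far: 5)
  Optimal total faults: 5

Answer: 7 7 5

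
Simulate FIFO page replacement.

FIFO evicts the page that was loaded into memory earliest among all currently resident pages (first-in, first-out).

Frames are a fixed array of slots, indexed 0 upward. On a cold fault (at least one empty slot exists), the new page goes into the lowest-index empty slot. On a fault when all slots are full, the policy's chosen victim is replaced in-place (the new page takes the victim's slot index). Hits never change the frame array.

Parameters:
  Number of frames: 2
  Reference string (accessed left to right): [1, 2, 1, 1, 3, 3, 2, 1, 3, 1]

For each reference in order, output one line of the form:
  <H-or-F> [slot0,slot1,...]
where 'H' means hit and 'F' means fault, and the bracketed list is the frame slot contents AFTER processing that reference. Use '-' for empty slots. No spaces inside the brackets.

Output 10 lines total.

F [1,-]
F [1,2]
H [1,2]
H [1,2]
F [3,2]
H [3,2]
H [3,2]
F [3,1]
H [3,1]
H [3,1]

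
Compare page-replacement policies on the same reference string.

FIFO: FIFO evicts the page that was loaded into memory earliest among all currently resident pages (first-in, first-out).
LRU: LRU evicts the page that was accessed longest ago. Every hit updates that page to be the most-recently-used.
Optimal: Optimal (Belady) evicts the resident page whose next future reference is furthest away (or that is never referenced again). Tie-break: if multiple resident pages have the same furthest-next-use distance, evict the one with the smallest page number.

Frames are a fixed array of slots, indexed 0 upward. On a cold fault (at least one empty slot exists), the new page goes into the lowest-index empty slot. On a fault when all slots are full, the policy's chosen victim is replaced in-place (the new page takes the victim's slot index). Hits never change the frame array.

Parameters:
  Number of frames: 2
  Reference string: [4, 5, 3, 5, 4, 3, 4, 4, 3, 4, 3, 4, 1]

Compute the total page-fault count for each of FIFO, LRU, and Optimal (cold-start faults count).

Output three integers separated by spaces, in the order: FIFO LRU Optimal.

--- FIFO ---
  step 0: ref 4 -> FAULT, frames=[4,-] (faults so far: 1)
  step 1: ref 5 -> FAULT, frames=[4,5] (faults so far: 2)
  step 2: ref 3 -> FAULT, evict 4, frames=[3,5] (faults so far: 3)
  step 3: ref 5 -> HIT, frames=[3,5] (faults so far: 3)
  step 4: ref 4 -> FAULT, evict 5, frames=[3,4] (faults so far: 4)
  step 5: ref 3 -> HIT, frames=[3,4] (faults so far: 4)
  step 6: ref 4 -> HIT, frames=[3,4] (faults so far: 4)
  step 7: ref 4 -> HIT, frames=[3,4] (faults so far: 4)
  step 8: ref 3 -> HIT, frames=[3,4] (faults so far: 4)
  step 9: ref 4 -> HIT, frames=[3,4] (faults so far: 4)
  step 10: ref 3 -> HIT, frames=[3,4] (faults so far: 4)
  step 11: ref 4 -> HIT, frames=[3,4] (faults so far: 4)
  step 12: ref 1 -> FAULT, evict 3, frames=[1,4] (faults so far: 5)
  FIFO total faults: 5
--- LRU ---
  step 0: ref 4 -> FAULT, frames=[4,-] (faults so far: 1)
  step 1: ref 5 -> FAULT, frames=[4,5] (faults so far: 2)
  step 2: ref 3 -> FAULT, evict 4, frames=[3,5] (faults so far: 3)
  step 3: ref 5 -> HIT, frames=[3,5] (faults so far: 3)
  step 4: ref 4 -> FAULT, evict 3, frames=[4,5] (faults so far: 4)
  step 5: ref 3 -> FAULT, evict 5, frames=[4,3] (faults so far: 5)
  step 6: ref 4 -> HIT, frames=[4,3] (faults so far: 5)
  step 7: ref 4 -> HIT, frames=[4,3] (faults so far: 5)
  step 8: ref 3 -> HIT, frames=[4,3] (faults so far: 5)
  step 9: ref 4 -> HIT, frames=[4,3] (faults so far: 5)
  step 10: ref 3 -> HIT, frames=[4,3] (faults so far: 5)
  step 11: ref 4 -> HIT, frames=[4,3] (faults so far: 5)
  step 12: ref 1 -> FAULT, evict 3, frames=[4,1] (faults so far: 6)
  LRU total faults: 6
--- Optimal ---
  step 0: ref 4 -> FAULT, frames=[4,-] (faults so far: 1)
  step 1: ref 5 -> FAULT, frames=[4,5] (faults so far: 2)
  step 2: ref 3 -> FAULT, evict 4, frames=[3,5] (faults so far: 3)
  step 3: ref 5 -> HIT, frames=[3,5] (faults so far: 3)
  step 4: ref 4 -> FAULT, evict 5, frames=[3,4] (faults so far: 4)
  step 5: ref 3 -> HIT, frames=[3,4] (faults so far: 4)
  step 6: ref 4 -> HIT, frames=[3,4] (faults so far: 4)
  step 7: ref 4 -> HIT, frames=[3,4] (faults so far: 4)
  step 8: ref 3 -> HIT, frames=[3,4] (faults so far: 4)
  step 9: ref 4 -> HIT, frames=[3,4] (faults so far: 4)
  step 10: ref 3 -> HIT, frames=[3,4] (faults so far: 4)
  step 11: ref 4 -> HIT, frames=[3,4] (faults so far: 4)
  step 12: ref 1 -> FAULT, evict 3, frames=[1,4] (faults so far: 5)
  Optimal total faults: 5

Answer: 5 6 5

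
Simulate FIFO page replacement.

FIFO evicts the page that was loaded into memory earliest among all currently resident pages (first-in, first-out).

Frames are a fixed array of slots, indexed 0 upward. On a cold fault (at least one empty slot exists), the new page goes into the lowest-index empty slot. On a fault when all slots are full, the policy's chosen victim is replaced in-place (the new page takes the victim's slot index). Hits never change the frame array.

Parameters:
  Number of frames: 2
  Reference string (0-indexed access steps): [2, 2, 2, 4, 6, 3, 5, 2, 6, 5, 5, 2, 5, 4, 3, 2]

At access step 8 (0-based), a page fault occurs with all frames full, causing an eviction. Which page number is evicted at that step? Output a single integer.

Answer: 5

Derivation:
Step 0: ref 2 -> FAULT, frames=[2,-]
Step 1: ref 2 -> HIT, frames=[2,-]
Step 2: ref 2 -> HIT, frames=[2,-]
Step 3: ref 4 -> FAULT, frames=[2,4]
Step 4: ref 6 -> FAULT, evict 2, frames=[6,4]
Step 5: ref 3 -> FAULT, evict 4, frames=[6,3]
Step 6: ref 5 -> FAULT, evict 6, frames=[5,3]
Step 7: ref 2 -> FAULT, evict 3, frames=[5,2]
Step 8: ref 6 -> FAULT, evict 5, frames=[6,2]
At step 8: evicted page 5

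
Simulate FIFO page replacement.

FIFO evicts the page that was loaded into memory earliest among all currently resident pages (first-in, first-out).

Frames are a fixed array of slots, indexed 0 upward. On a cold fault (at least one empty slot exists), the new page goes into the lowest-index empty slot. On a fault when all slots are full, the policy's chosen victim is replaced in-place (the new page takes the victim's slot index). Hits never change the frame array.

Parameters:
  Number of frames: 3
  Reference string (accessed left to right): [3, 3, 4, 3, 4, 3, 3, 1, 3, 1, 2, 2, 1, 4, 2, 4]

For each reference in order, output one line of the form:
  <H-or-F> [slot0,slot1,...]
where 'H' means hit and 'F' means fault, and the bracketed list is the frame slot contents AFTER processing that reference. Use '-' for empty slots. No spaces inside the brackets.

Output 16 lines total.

F [3,-,-]
H [3,-,-]
F [3,4,-]
H [3,4,-]
H [3,4,-]
H [3,4,-]
H [3,4,-]
F [3,4,1]
H [3,4,1]
H [3,4,1]
F [2,4,1]
H [2,4,1]
H [2,4,1]
H [2,4,1]
H [2,4,1]
H [2,4,1]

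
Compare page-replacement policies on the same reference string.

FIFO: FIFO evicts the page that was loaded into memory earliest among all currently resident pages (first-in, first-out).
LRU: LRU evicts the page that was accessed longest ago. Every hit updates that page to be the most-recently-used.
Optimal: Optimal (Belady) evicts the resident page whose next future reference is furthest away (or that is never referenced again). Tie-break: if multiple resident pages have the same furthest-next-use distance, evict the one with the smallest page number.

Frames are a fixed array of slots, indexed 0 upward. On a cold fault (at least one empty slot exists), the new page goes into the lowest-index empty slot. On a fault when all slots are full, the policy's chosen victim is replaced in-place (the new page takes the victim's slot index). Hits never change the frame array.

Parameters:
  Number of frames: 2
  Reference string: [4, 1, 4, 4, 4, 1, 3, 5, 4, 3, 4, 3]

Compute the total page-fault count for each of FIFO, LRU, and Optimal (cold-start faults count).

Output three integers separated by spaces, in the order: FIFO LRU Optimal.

Answer: 6 6 5

Derivation:
--- FIFO ---
  step 0: ref 4 -> FAULT, frames=[4,-] (faults so far: 1)
  step 1: ref 1 -> FAULT, frames=[4,1] (faults so far: 2)
  step 2: ref 4 -> HIT, frames=[4,1] (faults so far: 2)
  step 3: ref 4 -> HIT, frames=[4,1] (faults so far: 2)
  step 4: ref 4 -> HIT, frames=[4,1] (faults so far: 2)
  step 5: ref 1 -> HIT, frames=[4,1] (faults so far: 2)
  step 6: ref 3 -> FAULT, evict 4, frames=[3,1] (faults so far: 3)
  step 7: ref 5 -> FAULT, evict 1, frames=[3,5] (faults so far: 4)
  step 8: ref 4 -> FAULT, evict 3, frames=[4,5] (faults so far: 5)
  step 9: ref 3 -> FAULT, evict 5, frames=[4,3] (faults so far: 6)
  step 10: ref 4 -> HIT, frames=[4,3] (faults so far: 6)
  step 11: ref 3 -> HIT, frames=[4,3] (faults so far: 6)
  FIFO total faults: 6
--- LRU ---
  step 0: ref 4 -> FAULT, frames=[4,-] (faults so far: 1)
  step 1: ref 1 -> FAULT, frames=[4,1] (faults so far: 2)
  step 2: ref 4 -> HIT, frames=[4,1] (faults so far: 2)
  step 3: ref 4 -> HIT, frames=[4,1] (faults so far: 2)
  step 4: ref 4 -> HIT, frames=[4,1] (faults so far: 2)
  step 5: ref 1 -> HIT, frames=[4,1] (faults so far: 2)
  step 6: ref 3 -> FAULT, evict 4, frames=[3,1] (faults so far: 3)
  step 7: ref 5 -> FAULT, evict 1, frames=[3,5] (faults so far: 4)
  step 8: ref 4 -> FAULT, evict 3, frames=[4,5] (faults so far: 5)
  step 9: ref 3 -> FAULT, evict 5, frames=[4,3] (faults so far: 6)
  step 10: ref 4 -> HIT, frames=[4,3] (faults so far: 6)
  step 11: ref 3 -> HIT, frames=[4,3] (faults so far: 6)
  LRU total faults: 6
--- Optimal ---
  step 0: ref 4 -> FAULT, frames=[4,-] (faults so far: 1)
  step 1: ref 1 -> FAULT, frames=[4,1] (faults so far: 2)
  step 2: ref 4 -> HIT, frames=[4,1] (faults so far: 2)
  step 3: ref 4 -> HIT, frames=[4,1] (faults so far: 2)
  step 4: ref 4 -> HIT, frames=[4,1] (faults so far: 2)
  step 5: ref 1 -> HIT, frames=[4,1] (faults so far: 2)
  step 6: ref 3 -> FAULT, evict 1, frames=[4,3] (faults so far: 3)
  step 7: ref 5 -> FAULT, evict 3, frames=[4,5] (faults so far: 4)
  step 8: ref 4 -> HIT, frames=[4,5] (faults so far: 4)
  step 9: ref 3 -> FAULT, evict 5, frames=[4,3] (faults so far: 5)
  step 10: ref 4 -> HIT, frames=[4,3] (faults so far: 5)
  step 11: ref 3 -> HIT, frames=[4,3] (faults so far: 5)
  Optimal total faults: 5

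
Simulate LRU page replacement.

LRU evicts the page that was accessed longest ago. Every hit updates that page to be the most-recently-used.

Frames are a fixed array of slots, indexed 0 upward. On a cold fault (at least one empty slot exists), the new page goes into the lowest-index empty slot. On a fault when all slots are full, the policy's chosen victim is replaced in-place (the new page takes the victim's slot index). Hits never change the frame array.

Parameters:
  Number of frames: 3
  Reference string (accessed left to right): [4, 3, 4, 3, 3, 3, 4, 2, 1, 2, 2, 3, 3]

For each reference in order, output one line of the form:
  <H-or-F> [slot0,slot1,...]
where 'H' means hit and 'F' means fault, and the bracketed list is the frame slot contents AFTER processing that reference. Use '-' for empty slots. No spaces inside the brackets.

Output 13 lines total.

F [4,-,-]
F [4,3,-]
H [4,3,-]
H [4,3,-]
H [4,3,-]
H [4,3,-]
H [4,3,-]
F [4,3,2]
F [4,1,2]
H [4,1,2]
H [4,1,2]
F [3,1,2]
H [3,1,2]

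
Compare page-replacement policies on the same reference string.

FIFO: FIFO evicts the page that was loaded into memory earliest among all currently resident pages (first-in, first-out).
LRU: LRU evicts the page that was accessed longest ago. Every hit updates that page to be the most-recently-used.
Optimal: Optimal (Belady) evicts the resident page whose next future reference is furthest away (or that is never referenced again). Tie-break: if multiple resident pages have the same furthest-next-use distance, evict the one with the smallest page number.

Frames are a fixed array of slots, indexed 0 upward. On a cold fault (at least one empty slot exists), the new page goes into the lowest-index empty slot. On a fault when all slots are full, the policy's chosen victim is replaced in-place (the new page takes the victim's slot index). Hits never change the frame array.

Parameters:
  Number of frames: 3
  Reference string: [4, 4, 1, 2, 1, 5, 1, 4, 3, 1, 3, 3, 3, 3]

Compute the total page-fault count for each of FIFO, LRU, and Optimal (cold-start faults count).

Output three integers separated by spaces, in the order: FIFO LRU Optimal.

Answer: 7 6 5

Derivation:
--- FIFO ---
  step 0: ref 4 -> FAULT, frames=[4,-,-] (faults so far: 1)
  step 1: ref 4 -> HIT, frames=[4,-,-] (faults so far: 1)
  step 2: ref 1 -> FAULT, frames=[4,1,-] (faults so far: 2)
  step 3: ref 2 -> FAULT, frames=[4,1,2] (faults so far: 3)
  step 4: ref 1 -> HIT, frames=[4,1,2] (faults so far: 3)
  step 5: ref 5 -> FAULT, evict 4, frames=[5,1,2] (faults so far: 4)
  step 6: ref 1 -> HIT, frames=[5,1,2] (faults so far: 4)
  step 7: ref 4 -> FAULT, evict 1, frames=[5,4,2] (faults so far: 5)
  step 8: ref 3 -> FAULT, evict 2, frames=[5,4,3] (faults so far: 6)
  step 9: ref 1 -> FAULT, evict 5, frames=[1,4,3] (faults so far: 7)
  step 10: ref 3 -> HIT, frames=[1,4,3] (faults so far: 7)
  step 11: ref 3 -> HIT, frames=[1,4,3] (faults so far: 7)
  step 12: ref 3 -> HIT, frames=[1,4,3] (faults so far: 7)
  step 13: ref 3 -> HIT, frames=[1,4,3] (faults so far: 7)
  FIFO total faults: 7
--- LRU ---
  step 0: ref 4 -> FAULT, frames=[4,-,-] (faults so far: 1)
  step 1: ref 4 -> HIT, frames=[4,-,-] (faults so far: 1)
  step 2: ref 1 -> FAULT, frames=[4,1,-] (faults so far: 2)
  step 3: ref 2 -> FAULT, frames=[4,1,2] (faults so far: 3)
  step 4: ref 1 -> HIT, frames=[4,1,2] (faults so far: 3)
  step 5: ref 5 -> FAULT, evict 4, frames=[5,1,2] (faults so far: 4)
  step 6: ref 1 -> HIT, frames=[5,1,2] (faults so far: 4)
  step 7: ref 4 -> FAULT, evict 2, frames=[5,1,4] (faults so far: 5)
  step 8: ref 3 -> FAULT, evict 5, frames=[3,1,4] (faults so far: 6)
  step 9: ref 1 -> HIT, frames=[3,1,4] (faults so far: 6)
  step 10: ref 3 -> HIT, frames=[3,1,4] (faults so far: 6)
  step 11: ref 3 -> HIT, frames=[3,1,4] (faults so far: 6)
  step 12: ref 3 -> HIT, frames=[3,1,4] (faults so far: 6)
  step 13: ref 3 -> HIT, frames=[3,1,4] (faults so far: 6)
  LRU total faults: 6
--- Optimal ---
  step 0: ref 4 -> FAULT, frames=[4,-,-] (faults so far: 1)
  step 1: ref 4 -> HIT, frames=[4,-,-] (faults so far: 1)
  step 2: ref 1 -> FAULT, frames=[4,1,-] (faults so far: 2)
  step 3: ref 2 -> FAULT, frames=[4,1,2] (faults so far: 3)
  step 4: ref 1 -> HIT, frames=[4,1,2] (faults so far: 3)
  step 5: ref 5 -> FAULT, evict 2, frames=[4,1,5] (faults so far: 4)
  step 6: ref 1 -> HIT, frames=[4,1,5] (faults so far: 4)
  step 7: ref 4 -> HIT, frames=[4,1,5] (faults so far: 4)
  step 8: ref 3 -> FAULT, evict 4, frames=[3,1,5] (faults so far: 5)
  step 9: ref 1 -> HIT, frames=[3,1,5] (faults so far: 5)
  step 10: ref 3 -> HIT, frames=[3,1,5] (faults so far: 5)
  step 11: ref 3 -> HIT, frames=[3,1,5] (faults so far: 5)
  step 12: ref 3 -> HIT, frames=[3,1,5] (faults so far: 5)
  step 13: ref 3 -> HIT, frames=[3,1,5] (faults so far: 5)
  Optimal total faults: 5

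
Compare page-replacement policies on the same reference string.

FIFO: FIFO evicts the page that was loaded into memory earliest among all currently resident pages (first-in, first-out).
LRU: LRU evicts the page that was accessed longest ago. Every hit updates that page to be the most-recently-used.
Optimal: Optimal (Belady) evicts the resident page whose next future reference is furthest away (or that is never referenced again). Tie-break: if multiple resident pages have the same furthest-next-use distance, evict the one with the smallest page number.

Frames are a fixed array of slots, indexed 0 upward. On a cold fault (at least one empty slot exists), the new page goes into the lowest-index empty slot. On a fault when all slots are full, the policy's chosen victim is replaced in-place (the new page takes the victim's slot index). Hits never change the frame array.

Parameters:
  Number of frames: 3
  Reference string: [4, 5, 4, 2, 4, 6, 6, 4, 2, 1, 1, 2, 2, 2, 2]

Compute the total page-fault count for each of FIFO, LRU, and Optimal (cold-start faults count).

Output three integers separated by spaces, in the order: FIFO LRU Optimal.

Answer: 7 5 5

Derivation:
--- FIFO ---
  step 0: ref 4 -> FAULT, frames=[4,-,-] (faults so far: 1)
  step 1: ref 5 -> FAULT, frames=[4,5,-] (faults so far: 2)
  step 2: ref 4 -> HIT, frames=[4,5,-] (faults so far: 2)
  step 3: ref 2 -> FAULT, frames=[4,5,2] (faults so far: 3)
  step 4: ref 4 -> HIT, frames=[4,5,2] (faults so far: 3)
  step 5: ref 6 -> FAULT, evict 4, frames=[6,5,2] (faults so far: 4)
  step 6: ref 6 -> HIT, frames=[6,5,2] (faults so far: 4)
  step 7: ref 4 -> FAULT, evict 5, frames=[6,4,2] (faults so far: 5)
  step 8: ref 2 -> HIT, frames=[6,4,2] (faults so far: 5)
  step 9: ref 1 -> FAULT, evict 2, frames=[6,4,1] (faults so far: 6)
  step 10: ref 1 -> HIT, frames=[6,4,1] (faults so far: 6)
  step 11: ref 2 -> FAULT, evict 6, frames=[2,4,1] (faults so far: 7)
  step 12: ref 2 -> HIT, frames=[2,4,1] (faults so far: 7)
  step 13: ref 2 -> HIT, frames=[2,4,1] (faults so far: 7)
  step 14: ref 2 -> HIT, frames=[2,4,1] (faults so far: 7)
  FIFO total faults: 7
--- LRU ---
  step 0: ref 4 -> FAULT, frames=[4,-,-] (faults so far: 1)
  step 1: ref 5 -> FAULT, frames=[4,5,-] (faults so far: 2)
  step 2: ref 4 -> HIT, frames=[4,5,-] (faults so far: 2)
  step 3: ref 2 -> FAULT, frames=[4,5,2] (faults so far: 3)
  step 4: ref 4 -> HIT, frames=[4,5,2] (faults so far: 3)
  step 5: ref 6 -> FAULT, evict 5, frames=[4,6,2] (faults so far: 4)
  step 6: ref 6 -> HIT, frames=[4,6,2] (faults so far: 4)
  step 7: ref 4 -> HIT, frames=[4,6,2] (faults so far: 4)
  step 8: ref 2 -> HIT, frames=[4,6,2] (faults so far: 4)
  step 9: ref 1 -> FAULT, evict 6, frames=[4,1,2] (faults so far: 5)
  step 10: ref 1 -> HIT, frames=[4,1,2] (faults so far: 5)
  step 11: ref 2 -> HIT, frames=[4,1,2] (faults so far: 5)
  step 12: ref 2 -> HIT, frames=[4,1,2] (faults so far: 5)
  step 13: ref 2 -> HIT, frames=[4,1,2] (faults so far: 5)
  step 14: ref 2 -> HIT, frames=[4,1,2] (faults so far: 5)
  LRU total faults: 5
--- Optimal ---
  step 0: ref 4 -> FAULT, frames=[4,-,-] (faults so far: 1)
  step 1: ref 5 -> FAULT, frames=[4,5,-] (faults so far: 2)
  step 2: ref 4 -> HIT, frames=[4,5,-] (faults so far: 2)
  step 3: ref 2 -> FAULT, frames=[4,5,2] (faults so far: 3)
  step 4: ref 4 -> HIT, frames=[4,5,2] (faults so far: 3)
  step 5: ref 6 -> FAULT, evict 5, frames=[4,6,2] (faults so far: 4)
  step 6: ref 6 -> HIT, frames=[4,6,2] (faults so far: 4)
  step 7: ref 4 -> HIT, frames=[4,6,2] (faults so far: 4)
  step 8: ref 2 -> HIT, frames=[4,6,2] (faults so far: 4)
  step 9: ref 1 -> FAULT, evict 4, frames=[1,6,2] (faults so far: 5)
  step 10: ref 1 -> HIT, frames=[1,6,2] (faults so far: 5)
  step 11: ref 2 -> HIT, frames=[1,6,2] (faults so far: 5)
  step 12: ref 2 -> HIT, frames=[1,6,2] (faults so far: 5)
  step 13: ref 2 -> HIT, frames=[1,6,2] (faults so far: 5)
  step 14: ref 2 -> HIT, frames=[1,6,2] (faults so far: 5)
  Optimal total faults: 5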